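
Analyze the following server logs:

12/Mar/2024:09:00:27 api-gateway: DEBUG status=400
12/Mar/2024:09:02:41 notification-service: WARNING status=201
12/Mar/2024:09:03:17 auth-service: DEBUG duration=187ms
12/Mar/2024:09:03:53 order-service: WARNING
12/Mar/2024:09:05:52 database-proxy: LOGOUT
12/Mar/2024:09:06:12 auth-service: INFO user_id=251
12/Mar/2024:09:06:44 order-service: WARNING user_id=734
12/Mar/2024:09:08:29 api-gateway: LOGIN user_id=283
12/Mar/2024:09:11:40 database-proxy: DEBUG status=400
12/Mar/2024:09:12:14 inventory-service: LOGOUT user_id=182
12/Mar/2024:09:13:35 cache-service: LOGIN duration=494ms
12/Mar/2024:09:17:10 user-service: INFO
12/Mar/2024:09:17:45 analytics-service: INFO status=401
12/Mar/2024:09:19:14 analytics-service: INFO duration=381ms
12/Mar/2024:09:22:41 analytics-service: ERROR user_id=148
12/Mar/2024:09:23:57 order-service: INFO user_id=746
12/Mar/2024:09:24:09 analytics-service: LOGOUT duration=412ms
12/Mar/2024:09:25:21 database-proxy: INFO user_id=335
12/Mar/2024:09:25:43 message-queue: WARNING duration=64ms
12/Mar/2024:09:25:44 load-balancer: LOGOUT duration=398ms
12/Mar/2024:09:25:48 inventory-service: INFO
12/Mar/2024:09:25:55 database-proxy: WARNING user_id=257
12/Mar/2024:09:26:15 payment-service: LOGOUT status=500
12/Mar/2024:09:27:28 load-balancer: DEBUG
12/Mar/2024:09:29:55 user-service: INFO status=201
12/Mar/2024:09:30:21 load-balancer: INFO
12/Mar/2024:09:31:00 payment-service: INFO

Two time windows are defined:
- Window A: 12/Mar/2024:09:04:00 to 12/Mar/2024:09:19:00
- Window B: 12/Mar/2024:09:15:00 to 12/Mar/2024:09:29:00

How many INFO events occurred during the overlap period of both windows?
2

To find overlap events:

1. Window A: 12/Mar/2024:09:04:00 to 12/Mar/2024:09:19:00
2. Window B: 12/Mar/2024:09:15:00 to 12/Mar/2024:09:29:00
3. Overlap period: 12/Mar/2024:09:15:00 to 12/Mar/2024:09:19:00
4. Count INFO events in overlap: 2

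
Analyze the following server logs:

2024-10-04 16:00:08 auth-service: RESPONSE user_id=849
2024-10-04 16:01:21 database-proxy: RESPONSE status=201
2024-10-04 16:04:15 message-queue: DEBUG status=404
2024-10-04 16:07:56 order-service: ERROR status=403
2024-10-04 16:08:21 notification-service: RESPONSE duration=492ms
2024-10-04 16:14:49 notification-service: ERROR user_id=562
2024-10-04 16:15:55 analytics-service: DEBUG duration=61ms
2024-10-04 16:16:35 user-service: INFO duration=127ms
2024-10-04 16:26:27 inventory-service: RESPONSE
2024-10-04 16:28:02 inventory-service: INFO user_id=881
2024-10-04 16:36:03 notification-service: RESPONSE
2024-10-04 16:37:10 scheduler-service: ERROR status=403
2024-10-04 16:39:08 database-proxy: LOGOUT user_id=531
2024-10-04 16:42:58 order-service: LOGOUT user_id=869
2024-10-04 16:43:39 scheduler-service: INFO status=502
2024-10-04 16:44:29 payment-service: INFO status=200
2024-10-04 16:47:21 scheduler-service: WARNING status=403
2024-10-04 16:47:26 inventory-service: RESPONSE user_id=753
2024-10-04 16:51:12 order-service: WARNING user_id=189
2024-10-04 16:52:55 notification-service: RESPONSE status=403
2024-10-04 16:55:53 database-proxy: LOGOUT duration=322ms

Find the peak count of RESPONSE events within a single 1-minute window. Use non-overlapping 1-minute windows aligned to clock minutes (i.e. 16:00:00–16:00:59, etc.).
1

To find the burst window:

1. Divide the log period into non-overlapping 1-minute windows starting at 16:00
2. Count RESPONSE events in each window
3. Find the window with maximum count
4. Maximum events in a window: 1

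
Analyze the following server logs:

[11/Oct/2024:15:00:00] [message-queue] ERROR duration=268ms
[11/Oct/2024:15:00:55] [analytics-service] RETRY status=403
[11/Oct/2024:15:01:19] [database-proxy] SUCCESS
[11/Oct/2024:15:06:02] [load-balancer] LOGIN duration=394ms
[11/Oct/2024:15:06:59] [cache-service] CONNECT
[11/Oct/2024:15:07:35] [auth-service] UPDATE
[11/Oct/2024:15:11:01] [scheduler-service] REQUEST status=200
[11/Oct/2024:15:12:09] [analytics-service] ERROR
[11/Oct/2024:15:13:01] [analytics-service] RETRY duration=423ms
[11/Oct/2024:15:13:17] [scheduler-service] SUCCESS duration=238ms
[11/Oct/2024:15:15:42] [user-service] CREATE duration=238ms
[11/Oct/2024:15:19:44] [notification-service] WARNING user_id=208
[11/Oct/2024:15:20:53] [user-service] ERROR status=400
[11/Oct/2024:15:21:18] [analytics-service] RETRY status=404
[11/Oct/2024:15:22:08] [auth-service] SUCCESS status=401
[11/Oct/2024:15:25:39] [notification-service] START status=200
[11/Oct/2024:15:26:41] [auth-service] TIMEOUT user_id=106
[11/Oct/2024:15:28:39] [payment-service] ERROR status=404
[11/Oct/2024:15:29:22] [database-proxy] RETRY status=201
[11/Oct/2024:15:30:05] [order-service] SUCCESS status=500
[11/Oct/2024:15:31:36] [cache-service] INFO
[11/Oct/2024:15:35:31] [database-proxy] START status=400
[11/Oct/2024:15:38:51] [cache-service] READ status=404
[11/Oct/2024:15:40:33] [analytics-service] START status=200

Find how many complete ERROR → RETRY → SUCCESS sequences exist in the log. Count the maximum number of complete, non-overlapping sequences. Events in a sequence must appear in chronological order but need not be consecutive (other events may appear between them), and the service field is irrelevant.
4

To count sequences:

1. Look for pattern: ERROR → RETRY → SUCCESS
2. Greedily scan the log in chronological order, matching each sequence element in turn (ignoring service)
3. Each time the full pattern completes, increment the count and restart matching from the next event
4. Complete non-overlapping sequences found: 4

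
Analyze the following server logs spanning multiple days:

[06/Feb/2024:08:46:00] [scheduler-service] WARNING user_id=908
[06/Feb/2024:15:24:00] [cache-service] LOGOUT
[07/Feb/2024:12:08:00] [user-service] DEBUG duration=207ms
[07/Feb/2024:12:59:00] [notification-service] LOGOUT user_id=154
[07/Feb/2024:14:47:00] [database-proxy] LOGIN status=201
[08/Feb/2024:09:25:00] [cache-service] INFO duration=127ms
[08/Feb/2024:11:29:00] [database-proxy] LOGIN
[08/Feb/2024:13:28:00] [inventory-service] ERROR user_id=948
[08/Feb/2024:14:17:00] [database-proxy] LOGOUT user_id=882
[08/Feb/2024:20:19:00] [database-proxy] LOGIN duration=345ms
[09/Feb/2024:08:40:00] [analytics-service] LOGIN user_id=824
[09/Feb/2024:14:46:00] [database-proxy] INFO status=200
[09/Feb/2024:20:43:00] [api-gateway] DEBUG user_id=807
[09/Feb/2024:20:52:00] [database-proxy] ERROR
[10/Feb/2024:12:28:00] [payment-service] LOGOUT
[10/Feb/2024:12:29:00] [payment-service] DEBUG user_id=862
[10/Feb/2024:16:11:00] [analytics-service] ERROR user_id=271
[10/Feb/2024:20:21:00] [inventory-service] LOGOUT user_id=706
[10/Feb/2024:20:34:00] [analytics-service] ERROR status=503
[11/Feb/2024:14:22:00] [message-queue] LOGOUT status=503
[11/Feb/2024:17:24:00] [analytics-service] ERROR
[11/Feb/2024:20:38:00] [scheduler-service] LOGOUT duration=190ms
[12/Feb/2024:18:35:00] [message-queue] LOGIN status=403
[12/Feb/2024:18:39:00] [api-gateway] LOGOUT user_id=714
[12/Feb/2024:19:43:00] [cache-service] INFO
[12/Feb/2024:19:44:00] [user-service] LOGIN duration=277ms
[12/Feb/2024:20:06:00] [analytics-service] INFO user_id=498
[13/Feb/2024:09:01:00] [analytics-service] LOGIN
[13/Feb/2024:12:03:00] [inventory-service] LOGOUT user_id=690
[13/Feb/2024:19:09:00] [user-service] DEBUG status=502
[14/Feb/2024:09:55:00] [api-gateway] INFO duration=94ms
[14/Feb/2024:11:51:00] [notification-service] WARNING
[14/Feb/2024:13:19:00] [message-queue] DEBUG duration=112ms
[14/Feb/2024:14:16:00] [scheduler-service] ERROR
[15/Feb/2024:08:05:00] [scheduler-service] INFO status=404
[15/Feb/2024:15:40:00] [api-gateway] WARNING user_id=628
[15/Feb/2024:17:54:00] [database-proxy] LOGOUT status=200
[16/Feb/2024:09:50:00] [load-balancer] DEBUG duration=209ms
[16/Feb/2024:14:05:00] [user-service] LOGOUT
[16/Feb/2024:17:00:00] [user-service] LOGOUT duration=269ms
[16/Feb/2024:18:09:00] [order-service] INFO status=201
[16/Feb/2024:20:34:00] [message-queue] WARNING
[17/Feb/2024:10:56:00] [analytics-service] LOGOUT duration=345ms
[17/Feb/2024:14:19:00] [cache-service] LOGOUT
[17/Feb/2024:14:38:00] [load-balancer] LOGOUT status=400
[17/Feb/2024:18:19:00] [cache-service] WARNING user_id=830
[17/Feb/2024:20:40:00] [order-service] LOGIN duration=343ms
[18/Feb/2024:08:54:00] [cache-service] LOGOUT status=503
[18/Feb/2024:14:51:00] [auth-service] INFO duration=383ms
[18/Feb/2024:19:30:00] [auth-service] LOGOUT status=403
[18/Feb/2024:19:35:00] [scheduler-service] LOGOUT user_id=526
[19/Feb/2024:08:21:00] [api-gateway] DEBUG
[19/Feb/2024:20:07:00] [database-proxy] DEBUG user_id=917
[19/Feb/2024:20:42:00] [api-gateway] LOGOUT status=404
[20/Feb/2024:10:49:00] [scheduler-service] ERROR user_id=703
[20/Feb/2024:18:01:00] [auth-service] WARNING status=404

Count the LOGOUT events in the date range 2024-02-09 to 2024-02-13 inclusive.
6

To filter by date range:

1. Date range: 2024-02-09 through 2024-02-13, both dates inclusive
2. Filter for LOGOUT events whose date falls in this range
3. Count matching events: 6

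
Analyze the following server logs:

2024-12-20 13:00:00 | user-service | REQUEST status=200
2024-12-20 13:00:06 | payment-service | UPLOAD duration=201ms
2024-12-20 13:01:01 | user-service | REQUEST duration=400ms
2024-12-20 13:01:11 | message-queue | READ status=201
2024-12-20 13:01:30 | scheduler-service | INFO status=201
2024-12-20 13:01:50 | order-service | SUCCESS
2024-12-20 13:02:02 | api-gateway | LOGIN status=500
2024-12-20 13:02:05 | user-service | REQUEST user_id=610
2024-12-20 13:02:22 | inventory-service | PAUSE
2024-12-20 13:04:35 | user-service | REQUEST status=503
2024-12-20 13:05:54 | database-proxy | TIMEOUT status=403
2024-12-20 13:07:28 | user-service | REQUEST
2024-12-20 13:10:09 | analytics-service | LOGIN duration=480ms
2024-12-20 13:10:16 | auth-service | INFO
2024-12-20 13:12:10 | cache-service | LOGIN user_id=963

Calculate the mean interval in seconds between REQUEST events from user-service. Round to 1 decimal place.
112.0

To calculate average interval:

1. Find all REQUEST events for user-service in order
2. Calculate time gaps between consecutive events
3. Compute mean of gaps: 448 / 4 = 112.0 seconds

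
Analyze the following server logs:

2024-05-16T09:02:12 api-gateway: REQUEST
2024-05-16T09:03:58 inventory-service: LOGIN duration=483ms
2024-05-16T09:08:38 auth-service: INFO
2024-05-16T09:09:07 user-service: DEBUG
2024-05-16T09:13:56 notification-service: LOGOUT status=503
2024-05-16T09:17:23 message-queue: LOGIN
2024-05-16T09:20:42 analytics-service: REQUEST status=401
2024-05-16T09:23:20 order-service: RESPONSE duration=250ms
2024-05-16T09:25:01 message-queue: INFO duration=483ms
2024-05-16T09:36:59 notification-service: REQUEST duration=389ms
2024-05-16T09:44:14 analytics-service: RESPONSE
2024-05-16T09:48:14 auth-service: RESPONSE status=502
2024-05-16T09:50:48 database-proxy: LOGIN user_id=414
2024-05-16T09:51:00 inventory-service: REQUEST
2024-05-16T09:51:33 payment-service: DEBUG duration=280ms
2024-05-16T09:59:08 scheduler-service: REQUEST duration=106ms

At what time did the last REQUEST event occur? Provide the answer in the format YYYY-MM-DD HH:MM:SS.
2024-05-16 09:59:08

To find the last event:

1. Filter for all REQUEST events
2. Sort by timestamp
3. Select the last one
4. Timestamp: 2024-05-16 09:59:08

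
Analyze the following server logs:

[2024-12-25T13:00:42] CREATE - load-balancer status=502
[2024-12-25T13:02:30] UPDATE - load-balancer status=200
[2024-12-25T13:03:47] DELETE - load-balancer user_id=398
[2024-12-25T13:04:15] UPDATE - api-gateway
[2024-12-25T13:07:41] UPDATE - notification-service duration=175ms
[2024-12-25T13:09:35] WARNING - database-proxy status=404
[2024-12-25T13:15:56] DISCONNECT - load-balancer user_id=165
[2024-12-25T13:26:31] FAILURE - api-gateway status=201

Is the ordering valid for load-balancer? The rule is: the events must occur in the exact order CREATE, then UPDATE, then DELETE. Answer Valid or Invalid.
Valid

To validate ordering:

1. Required order: CREATE → UPDATE → DELETE
2. Rule: the events must occur in the exact order CREATE, then UPDATE, then DELETE
3. Check actual order of events for load-balancer
4. Result: Valid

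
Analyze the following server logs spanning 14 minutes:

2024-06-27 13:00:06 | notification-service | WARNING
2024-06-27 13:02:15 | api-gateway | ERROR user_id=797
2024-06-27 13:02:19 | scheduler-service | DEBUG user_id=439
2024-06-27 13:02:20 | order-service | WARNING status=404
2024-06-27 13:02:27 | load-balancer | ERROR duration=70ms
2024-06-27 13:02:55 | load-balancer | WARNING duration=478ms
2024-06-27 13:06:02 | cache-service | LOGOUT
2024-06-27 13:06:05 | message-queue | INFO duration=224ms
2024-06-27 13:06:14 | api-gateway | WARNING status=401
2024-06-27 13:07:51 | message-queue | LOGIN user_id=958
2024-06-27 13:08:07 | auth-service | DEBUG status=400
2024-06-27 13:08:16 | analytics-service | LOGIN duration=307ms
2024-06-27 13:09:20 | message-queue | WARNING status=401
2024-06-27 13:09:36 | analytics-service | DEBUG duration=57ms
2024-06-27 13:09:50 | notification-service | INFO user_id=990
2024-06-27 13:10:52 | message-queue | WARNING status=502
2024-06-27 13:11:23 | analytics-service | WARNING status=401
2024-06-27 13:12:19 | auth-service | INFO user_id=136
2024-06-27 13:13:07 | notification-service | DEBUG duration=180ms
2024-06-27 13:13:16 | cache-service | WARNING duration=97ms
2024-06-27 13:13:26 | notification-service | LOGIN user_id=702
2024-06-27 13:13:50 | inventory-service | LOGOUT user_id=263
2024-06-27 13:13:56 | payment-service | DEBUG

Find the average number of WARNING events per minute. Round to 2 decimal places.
0.57

To calculate the rate:

1. Count total WARNING events: 8
2. Total time period: 14 minutes
3. Rate = 8 / 14 = 0.57 events per minute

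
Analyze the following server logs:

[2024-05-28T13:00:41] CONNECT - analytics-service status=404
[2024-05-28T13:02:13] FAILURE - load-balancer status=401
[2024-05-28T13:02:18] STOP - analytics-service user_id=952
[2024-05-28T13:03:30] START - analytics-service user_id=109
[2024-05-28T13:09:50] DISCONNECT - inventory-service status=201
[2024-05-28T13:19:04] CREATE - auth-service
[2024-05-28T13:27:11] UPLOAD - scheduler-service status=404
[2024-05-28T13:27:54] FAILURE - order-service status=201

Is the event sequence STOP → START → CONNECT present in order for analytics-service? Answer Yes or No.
No

To verify sequence order:

1. Find all events in sequence STOP → START → CONNECT for analytics-service
2. Extract their timestamps
3. Check if timestamps are in ascending order
4. Result: No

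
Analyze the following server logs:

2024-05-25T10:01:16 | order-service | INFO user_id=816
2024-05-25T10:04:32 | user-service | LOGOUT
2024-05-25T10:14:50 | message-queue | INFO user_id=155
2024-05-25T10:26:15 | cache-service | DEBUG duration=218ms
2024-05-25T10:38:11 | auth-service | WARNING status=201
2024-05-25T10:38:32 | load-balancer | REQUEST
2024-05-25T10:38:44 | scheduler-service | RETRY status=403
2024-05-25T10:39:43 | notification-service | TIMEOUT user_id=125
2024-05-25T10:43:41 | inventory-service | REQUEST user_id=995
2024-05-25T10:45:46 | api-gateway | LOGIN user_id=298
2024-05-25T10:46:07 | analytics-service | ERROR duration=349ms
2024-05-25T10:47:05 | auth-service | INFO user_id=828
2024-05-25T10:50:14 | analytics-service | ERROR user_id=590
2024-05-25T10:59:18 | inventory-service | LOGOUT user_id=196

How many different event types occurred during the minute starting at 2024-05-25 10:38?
3

To count unique event types:

1. Filter events in the minute starting at 2024-05-25 10:38
2. Extract event types from matching entries
3. Count unique types: 3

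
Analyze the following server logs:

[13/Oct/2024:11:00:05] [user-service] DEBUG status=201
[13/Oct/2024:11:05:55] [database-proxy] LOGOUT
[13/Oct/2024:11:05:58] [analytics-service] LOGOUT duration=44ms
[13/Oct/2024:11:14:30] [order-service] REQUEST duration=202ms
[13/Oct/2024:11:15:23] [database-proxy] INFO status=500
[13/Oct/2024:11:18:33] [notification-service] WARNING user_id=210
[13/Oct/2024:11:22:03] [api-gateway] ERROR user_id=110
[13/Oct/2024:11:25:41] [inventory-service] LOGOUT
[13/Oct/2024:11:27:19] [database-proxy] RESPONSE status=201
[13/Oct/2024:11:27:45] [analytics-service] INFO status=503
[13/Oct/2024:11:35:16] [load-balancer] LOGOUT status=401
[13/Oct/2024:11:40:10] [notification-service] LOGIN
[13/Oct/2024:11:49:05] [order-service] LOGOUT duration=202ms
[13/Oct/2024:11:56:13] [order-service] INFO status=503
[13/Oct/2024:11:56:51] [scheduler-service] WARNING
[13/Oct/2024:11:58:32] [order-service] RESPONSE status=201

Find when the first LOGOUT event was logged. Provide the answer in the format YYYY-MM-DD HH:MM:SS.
2024-10-13 11:05:55

To find the first event:

1. Filter for all LOGOUT events
2. Sort by timestamp
3. Select the first one
4. Timestamp: 2024-10-13 11:05:55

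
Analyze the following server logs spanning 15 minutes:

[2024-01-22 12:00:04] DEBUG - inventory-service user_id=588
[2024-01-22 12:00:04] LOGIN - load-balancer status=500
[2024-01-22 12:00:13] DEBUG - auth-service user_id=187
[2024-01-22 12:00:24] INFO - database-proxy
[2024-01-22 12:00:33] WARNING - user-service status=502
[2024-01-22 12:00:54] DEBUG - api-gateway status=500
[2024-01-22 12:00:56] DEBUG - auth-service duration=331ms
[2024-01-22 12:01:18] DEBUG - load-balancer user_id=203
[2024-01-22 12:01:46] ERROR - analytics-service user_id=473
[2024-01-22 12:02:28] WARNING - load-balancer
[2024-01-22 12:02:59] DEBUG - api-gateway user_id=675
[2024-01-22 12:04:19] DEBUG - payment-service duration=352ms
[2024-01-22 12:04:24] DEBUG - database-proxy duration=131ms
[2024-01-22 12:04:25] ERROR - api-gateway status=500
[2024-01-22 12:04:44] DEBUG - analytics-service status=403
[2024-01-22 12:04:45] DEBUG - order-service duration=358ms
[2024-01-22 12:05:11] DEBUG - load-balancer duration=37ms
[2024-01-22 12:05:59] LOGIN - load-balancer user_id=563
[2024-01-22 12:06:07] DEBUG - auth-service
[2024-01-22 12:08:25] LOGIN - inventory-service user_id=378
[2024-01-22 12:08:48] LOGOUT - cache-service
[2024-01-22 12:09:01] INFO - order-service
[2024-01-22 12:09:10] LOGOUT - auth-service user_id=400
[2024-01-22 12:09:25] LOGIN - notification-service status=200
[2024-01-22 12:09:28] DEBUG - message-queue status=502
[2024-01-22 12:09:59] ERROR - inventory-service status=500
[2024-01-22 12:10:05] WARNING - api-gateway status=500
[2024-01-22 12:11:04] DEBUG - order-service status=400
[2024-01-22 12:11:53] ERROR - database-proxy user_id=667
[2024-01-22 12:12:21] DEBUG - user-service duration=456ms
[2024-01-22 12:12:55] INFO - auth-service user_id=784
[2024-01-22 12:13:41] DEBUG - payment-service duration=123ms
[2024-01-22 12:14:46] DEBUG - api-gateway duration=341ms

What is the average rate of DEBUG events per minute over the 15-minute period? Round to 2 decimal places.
1.13

To calculate the rate:

1. Count total DEBUG events: 17
2. Total time period: 15 minutes
3. Rate = 17 / 15 = 1.13 events per minute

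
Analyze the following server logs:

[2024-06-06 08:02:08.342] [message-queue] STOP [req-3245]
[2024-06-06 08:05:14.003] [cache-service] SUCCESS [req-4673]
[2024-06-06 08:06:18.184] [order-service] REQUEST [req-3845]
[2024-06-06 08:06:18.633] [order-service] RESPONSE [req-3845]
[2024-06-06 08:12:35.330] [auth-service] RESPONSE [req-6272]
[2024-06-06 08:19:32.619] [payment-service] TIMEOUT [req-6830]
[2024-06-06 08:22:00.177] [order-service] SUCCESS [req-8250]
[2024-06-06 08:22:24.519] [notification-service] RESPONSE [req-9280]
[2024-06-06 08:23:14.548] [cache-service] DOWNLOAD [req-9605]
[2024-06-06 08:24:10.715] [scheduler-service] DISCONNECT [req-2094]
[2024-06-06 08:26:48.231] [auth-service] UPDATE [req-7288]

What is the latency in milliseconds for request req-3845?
449

To calculate latency:

1. Find REQUEST with id req-3845: 2024-06-06 08:06:18.184
2. Find RESPONSE with id req-3845: 2024-06-06 08:06:18.633
3. Latency: 2024-06-06 08:06:18.633 - 2024-06-06 08:06:18.184 = 449ms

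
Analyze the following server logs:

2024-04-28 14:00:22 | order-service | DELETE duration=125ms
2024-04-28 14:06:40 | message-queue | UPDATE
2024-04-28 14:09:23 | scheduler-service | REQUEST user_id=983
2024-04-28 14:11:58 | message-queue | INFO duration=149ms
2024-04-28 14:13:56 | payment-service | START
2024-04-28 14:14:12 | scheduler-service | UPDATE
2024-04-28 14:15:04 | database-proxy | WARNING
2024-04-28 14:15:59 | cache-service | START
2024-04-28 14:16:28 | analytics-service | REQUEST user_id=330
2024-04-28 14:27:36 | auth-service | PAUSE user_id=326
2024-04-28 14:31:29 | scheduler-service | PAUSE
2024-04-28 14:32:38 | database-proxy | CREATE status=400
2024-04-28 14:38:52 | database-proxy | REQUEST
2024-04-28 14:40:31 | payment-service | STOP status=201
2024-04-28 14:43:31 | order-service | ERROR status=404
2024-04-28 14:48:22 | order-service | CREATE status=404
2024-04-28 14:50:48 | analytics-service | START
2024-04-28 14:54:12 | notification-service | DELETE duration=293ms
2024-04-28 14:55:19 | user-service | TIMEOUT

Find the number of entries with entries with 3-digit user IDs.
3

To find matching entries:

1. Pattern to match: entries with 3-digit user IDs
2. Scan each log entry for the pattern
3. Count matches: 3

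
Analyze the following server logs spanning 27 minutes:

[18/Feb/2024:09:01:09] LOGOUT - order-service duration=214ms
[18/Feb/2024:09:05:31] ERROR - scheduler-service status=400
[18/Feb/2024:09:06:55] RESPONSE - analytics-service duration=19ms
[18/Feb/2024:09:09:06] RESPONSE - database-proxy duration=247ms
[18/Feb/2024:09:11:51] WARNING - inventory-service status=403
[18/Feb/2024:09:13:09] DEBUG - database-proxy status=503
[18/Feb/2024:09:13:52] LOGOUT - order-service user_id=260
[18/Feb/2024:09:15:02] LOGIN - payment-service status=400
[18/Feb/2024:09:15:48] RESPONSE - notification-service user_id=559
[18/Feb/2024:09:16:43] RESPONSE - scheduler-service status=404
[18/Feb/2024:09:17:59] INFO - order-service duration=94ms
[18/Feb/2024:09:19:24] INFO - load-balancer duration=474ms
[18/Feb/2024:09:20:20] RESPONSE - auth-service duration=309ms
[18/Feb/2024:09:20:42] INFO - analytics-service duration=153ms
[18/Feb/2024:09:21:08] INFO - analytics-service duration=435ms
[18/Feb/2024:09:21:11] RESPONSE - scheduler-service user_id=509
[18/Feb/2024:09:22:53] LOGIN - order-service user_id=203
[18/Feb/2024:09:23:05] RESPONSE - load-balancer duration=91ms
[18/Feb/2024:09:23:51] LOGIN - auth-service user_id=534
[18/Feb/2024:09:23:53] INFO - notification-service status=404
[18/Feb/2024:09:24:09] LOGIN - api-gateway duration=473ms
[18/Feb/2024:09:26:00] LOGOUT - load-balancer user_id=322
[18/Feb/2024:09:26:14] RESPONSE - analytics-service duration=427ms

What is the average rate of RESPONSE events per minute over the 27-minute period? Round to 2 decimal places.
0.3

To calculate the rate:

1. Count total RESPONSE events: 8
2. Total time period: 27 minutes
3. Rate = 8 / 27 = 0.3 events per minute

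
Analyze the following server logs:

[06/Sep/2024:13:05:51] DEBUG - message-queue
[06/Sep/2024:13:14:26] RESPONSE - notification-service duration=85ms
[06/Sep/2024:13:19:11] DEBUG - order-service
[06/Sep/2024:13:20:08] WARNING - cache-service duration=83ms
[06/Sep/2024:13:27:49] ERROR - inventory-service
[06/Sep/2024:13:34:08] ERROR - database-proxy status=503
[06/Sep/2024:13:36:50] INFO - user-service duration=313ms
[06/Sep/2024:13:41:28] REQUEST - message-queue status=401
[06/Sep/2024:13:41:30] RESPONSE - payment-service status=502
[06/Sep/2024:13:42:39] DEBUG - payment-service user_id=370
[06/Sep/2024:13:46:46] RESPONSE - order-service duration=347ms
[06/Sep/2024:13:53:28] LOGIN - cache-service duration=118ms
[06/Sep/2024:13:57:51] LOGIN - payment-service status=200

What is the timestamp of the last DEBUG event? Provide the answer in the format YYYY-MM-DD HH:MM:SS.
2024-09-06 13:42:39

To find the last event:

1. Filter for all DEBUG events
2. Sort by timestamp
3. Select the last one
4. Timestamp: 2024-09-06 13:42:39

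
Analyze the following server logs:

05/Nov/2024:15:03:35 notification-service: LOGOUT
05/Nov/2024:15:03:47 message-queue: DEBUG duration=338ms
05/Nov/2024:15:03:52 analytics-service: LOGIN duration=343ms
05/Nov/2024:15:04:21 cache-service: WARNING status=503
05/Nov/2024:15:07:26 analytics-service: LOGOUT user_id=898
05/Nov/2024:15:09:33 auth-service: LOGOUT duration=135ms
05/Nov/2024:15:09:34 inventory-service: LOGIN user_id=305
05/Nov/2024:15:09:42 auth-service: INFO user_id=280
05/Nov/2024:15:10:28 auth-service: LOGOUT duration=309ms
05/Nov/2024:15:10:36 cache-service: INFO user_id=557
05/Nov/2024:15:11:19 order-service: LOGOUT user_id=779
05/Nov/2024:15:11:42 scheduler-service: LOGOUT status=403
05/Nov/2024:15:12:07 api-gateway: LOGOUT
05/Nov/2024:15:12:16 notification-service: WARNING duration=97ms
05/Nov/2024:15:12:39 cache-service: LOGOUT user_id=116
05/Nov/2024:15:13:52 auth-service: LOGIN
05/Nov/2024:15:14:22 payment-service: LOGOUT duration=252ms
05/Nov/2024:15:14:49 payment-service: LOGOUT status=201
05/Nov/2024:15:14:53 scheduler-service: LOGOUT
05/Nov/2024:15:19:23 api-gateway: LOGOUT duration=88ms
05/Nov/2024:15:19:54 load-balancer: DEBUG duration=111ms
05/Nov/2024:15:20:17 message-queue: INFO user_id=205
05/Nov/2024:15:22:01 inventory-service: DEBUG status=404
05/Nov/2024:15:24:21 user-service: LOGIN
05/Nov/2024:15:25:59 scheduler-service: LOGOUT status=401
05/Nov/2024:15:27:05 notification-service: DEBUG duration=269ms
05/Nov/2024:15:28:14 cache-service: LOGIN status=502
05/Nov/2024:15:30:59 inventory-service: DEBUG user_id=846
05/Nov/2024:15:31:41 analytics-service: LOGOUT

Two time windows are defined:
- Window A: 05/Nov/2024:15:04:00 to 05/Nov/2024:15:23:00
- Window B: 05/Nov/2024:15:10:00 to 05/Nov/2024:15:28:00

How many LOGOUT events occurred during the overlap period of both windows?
9

To find overlap events:

1. Window A: 05/Nov/2024:15:04:00 to 05/Nov/2024:15:23:00
2. Window B: 05/Nov/2024:15:10:00 to 05/Nov/2024:15:28:00
3. Overlap period: 05/Nov/2024:15:10:00 to 05/Nov/2024:15:23:00
4. Count LOGOUT events in overlap: 9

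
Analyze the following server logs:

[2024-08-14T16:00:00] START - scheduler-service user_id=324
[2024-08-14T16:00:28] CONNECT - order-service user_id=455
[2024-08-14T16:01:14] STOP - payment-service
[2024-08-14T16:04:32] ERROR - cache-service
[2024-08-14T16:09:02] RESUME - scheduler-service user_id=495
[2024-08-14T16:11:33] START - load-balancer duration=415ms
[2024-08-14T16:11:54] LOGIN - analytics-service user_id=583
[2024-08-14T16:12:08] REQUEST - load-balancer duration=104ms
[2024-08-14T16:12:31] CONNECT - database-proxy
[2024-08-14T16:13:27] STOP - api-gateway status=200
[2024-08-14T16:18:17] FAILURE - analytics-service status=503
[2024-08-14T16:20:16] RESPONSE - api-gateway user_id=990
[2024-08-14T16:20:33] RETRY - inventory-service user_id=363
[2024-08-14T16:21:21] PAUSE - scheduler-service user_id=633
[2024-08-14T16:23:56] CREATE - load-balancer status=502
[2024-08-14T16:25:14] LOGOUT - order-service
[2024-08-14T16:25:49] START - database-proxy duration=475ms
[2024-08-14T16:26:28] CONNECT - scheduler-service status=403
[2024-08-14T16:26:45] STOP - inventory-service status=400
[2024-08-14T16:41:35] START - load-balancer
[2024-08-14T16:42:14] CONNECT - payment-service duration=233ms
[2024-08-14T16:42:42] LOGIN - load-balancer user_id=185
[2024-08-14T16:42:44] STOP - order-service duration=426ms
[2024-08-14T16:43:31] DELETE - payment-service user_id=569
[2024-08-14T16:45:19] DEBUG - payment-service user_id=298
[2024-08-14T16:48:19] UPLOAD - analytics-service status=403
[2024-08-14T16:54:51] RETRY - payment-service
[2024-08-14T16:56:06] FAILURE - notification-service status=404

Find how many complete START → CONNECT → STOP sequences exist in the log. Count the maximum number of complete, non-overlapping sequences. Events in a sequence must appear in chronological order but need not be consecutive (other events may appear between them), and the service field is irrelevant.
4

To count sequences:

1. Look for pattern: START → CONNECT → STOP
2. Greedily scan the log in chronological order, matching each sequence element in turn (ignoring service)
3. Each time the full pattern completes, increment the count and restart matching from the next event
4. Complete non-overlapping sequences found: 4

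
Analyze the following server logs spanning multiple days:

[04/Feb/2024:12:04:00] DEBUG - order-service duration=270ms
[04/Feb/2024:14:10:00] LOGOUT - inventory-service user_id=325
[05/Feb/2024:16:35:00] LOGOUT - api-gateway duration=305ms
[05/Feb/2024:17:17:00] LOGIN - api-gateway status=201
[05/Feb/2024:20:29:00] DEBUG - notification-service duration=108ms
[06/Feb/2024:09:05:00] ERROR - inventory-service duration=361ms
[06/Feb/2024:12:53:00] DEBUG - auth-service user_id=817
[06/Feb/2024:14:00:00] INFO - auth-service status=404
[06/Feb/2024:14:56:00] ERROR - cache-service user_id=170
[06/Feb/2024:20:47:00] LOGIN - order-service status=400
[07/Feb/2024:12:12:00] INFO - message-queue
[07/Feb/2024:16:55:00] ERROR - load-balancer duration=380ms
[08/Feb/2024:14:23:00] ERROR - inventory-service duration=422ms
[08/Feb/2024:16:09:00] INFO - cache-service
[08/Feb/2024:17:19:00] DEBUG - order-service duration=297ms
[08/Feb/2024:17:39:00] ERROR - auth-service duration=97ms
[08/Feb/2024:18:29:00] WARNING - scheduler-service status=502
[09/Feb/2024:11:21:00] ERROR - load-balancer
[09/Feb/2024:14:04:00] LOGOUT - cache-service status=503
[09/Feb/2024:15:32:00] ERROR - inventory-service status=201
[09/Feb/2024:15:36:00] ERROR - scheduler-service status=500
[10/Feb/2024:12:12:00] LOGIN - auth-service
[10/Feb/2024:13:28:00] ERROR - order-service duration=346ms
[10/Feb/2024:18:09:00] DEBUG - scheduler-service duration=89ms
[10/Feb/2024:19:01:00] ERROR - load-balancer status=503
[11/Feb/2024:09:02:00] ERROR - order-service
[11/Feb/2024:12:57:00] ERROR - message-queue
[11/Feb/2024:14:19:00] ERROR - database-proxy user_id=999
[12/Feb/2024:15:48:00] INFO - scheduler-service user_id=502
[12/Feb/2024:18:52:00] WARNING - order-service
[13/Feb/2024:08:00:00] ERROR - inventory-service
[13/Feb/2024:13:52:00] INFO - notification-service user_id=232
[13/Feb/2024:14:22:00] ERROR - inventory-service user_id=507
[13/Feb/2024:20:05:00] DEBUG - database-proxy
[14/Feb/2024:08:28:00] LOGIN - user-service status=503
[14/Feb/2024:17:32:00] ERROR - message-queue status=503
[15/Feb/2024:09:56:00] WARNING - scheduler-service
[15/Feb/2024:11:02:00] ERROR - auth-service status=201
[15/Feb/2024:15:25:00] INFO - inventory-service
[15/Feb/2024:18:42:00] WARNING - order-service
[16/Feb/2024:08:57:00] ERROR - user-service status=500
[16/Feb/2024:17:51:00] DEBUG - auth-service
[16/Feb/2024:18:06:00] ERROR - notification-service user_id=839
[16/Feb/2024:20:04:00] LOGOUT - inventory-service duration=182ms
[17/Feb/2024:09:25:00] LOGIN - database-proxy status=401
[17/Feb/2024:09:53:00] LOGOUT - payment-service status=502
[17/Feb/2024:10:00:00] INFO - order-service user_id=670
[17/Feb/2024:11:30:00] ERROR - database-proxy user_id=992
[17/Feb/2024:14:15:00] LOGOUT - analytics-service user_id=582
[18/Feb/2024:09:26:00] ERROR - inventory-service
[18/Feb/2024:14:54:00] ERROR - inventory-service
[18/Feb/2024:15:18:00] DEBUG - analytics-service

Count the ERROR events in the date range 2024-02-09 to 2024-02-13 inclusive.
10

To filter by date range:

1. Date range: 2024-02-09 through 2024-02-13, both dates inclusive
2. Filter for ERROR events whose date falls in this range
3. Count matching events: 10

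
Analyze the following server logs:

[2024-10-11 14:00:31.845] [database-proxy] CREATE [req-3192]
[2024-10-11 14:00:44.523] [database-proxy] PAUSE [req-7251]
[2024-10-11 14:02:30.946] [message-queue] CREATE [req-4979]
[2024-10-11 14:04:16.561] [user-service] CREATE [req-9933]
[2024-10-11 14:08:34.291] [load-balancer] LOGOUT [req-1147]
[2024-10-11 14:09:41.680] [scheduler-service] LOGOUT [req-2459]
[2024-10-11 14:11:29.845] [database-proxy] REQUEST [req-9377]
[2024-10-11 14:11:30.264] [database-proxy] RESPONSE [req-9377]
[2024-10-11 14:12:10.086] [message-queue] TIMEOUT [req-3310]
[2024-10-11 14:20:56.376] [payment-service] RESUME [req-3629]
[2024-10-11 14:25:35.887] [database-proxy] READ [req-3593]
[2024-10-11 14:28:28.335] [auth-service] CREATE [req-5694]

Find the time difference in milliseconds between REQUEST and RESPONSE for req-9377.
419

To calculate latency:

1. Find REQUEST with id req-9377: 2024-10-11 14:11:29.845
2. Find RESPONSE with id req-9377: 2024-10-11 14:11:30.264
3. Latency: 2024-10-11 14:11:30.264 - 2024-10-11 14:11:29.845 = 419ms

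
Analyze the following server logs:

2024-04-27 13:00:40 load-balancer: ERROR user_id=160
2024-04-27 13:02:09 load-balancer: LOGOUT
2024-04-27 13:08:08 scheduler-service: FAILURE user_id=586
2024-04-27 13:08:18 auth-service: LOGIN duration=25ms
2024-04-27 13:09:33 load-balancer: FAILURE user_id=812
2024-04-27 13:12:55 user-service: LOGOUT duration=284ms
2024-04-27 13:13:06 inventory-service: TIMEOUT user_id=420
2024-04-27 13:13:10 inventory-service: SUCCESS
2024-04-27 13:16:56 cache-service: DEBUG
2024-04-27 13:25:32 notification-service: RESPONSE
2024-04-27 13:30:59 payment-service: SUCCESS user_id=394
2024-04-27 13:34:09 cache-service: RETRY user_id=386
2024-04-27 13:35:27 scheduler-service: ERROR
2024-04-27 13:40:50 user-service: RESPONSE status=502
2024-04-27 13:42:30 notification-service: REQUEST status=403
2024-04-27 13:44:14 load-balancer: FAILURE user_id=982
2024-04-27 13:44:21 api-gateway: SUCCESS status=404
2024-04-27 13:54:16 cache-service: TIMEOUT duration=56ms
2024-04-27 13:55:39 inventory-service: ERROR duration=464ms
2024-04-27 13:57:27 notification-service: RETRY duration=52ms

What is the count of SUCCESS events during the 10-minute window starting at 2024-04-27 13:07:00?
1

To count events in the time window:

1. Window boundaries: 2024-04-27 13:07:00 to 2024-04-27 13:17:00
2. Filter for SUCCESS events within this window
3. Count matching events: 1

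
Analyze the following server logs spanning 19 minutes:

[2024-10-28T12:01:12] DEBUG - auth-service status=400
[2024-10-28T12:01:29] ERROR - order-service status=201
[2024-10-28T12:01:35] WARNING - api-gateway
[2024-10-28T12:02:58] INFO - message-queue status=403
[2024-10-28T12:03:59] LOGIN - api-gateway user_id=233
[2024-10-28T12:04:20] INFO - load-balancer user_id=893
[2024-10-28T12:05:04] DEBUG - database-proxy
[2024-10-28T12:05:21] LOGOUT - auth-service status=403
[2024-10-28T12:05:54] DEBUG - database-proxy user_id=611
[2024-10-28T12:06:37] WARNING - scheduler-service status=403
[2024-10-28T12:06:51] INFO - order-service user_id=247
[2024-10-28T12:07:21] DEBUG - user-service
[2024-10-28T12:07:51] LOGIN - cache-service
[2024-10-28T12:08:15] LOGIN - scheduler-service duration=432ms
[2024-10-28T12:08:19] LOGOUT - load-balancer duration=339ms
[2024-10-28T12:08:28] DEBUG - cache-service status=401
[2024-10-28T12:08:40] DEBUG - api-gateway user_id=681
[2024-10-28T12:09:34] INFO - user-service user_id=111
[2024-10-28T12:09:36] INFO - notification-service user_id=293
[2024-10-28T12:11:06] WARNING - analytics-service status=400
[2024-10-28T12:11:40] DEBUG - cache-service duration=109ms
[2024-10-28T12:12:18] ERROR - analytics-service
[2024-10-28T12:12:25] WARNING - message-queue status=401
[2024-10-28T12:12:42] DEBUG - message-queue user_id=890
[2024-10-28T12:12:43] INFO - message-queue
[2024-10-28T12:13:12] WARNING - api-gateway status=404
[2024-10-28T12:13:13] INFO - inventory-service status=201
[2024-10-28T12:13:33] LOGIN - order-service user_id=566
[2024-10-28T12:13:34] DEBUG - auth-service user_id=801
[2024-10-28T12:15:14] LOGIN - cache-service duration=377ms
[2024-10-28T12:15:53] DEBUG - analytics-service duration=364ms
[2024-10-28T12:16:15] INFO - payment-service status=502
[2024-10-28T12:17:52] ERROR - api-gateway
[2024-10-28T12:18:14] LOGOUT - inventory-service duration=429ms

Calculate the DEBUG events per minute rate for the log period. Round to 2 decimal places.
0.53

To calculate the rate:

1. Count total DEBUG events: 10
2. Total time period: 19 minutes
3. Rate = 10 / 19 = 0.53 events per minute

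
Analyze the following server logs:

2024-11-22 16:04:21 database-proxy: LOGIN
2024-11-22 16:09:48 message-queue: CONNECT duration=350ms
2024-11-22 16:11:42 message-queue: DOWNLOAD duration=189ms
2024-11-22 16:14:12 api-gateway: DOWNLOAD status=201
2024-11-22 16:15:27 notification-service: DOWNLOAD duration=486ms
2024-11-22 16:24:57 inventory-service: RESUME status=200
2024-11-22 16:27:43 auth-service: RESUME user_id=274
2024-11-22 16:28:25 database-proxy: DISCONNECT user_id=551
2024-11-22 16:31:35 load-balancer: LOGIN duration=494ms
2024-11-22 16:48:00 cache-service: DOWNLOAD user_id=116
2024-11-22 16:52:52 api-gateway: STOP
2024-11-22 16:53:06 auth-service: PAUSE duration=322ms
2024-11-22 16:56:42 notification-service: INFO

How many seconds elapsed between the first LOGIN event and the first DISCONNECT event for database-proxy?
1444

To find the time between events:

1. Locate the first LOGIN event for database-proxy: 2024-11-22 16:04:21
2. Locate the first DISCONNECT event for database-proxy: 2024-11-22 16:28:25
3. Calculate the difference: 2024-11-22 16:28:25 - 2024-11-22 16:04:21 = 1444 seconds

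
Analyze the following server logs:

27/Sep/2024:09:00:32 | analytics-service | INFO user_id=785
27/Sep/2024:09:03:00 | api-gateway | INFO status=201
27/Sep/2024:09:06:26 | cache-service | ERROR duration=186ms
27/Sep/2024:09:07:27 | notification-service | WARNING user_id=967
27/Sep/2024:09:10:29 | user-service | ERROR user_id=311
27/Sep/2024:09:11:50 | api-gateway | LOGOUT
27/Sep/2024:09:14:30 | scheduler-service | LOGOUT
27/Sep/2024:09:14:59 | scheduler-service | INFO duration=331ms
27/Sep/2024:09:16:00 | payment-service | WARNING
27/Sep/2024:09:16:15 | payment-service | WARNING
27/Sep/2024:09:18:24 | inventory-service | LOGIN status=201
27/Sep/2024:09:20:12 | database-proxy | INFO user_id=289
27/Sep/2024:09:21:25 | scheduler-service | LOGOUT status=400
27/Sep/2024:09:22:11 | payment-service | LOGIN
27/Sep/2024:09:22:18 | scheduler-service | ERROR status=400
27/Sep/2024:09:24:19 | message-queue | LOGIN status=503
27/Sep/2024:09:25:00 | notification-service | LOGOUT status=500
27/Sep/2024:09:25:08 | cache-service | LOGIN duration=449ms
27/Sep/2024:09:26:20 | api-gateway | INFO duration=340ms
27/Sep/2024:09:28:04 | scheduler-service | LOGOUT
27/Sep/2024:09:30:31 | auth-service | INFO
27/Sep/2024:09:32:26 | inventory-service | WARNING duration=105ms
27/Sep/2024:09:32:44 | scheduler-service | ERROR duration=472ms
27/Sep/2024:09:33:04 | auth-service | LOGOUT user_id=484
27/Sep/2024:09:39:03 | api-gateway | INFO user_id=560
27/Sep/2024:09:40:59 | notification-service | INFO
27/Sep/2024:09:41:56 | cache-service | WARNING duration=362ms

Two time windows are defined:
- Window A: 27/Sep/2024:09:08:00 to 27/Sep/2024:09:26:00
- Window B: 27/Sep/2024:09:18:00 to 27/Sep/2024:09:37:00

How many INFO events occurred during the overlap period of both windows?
1

To find overlap events:

1. Window A: 27/Sep/2024:09:08:00 to 27/Sep/2024:09:26:00
2. Window B: 27/Sep/2024:09:18:00 to 27/Sep/2024:09:37:00
3. Overlap period: 27/Sep/2024:09:18:00 to 27/Sep/2024:09:26:00
4. Count INFO events in overlap: 1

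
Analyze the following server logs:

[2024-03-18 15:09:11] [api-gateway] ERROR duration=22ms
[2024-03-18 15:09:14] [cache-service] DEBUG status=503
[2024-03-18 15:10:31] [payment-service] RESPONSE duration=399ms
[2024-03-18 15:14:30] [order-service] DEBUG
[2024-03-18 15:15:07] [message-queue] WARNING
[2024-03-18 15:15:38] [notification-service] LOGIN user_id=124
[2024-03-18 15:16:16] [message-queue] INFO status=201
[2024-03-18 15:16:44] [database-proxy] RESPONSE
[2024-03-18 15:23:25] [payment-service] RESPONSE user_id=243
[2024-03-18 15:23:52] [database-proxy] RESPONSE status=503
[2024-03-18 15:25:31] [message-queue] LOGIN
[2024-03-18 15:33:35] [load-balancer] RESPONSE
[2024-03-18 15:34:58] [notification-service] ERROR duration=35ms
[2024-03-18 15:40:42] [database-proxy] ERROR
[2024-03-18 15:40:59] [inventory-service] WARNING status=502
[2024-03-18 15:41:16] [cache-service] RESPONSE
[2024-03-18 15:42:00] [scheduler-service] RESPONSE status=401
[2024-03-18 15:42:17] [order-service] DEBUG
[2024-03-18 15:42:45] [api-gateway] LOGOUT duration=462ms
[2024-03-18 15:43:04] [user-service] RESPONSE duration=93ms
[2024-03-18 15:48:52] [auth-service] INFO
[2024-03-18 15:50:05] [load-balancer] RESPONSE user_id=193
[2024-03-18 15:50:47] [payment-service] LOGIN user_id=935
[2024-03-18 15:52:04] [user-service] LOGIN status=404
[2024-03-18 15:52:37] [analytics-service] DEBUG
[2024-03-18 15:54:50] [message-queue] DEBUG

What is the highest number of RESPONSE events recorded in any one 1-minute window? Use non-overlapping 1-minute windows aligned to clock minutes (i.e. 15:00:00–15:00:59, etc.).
2

To find the burst window:

1. Divide the log period into non-overlapping 1-minute windows starting at 15:00
2. Count RESPONSE events in each window
3. Find the window with maximum count
4. Maximum events in a window: 2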